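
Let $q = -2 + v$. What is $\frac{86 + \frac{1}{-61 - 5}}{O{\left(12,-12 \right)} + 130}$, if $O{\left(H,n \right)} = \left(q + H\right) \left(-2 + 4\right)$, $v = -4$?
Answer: $\frac{5675}{9372} \approx 0.60553$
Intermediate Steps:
$q = -6$ ($q = -2 - 4 = -6$)
$O{\left(H,n \right)} = -12 + 2 H$ ($O{\left(H,n \right)} = \left(-6 + H\right) \left(-2 + 4\right) = \left(-6 + H\right) 2 = -12 + 2 H$)
$\frac{86 + \frac{1}{-61 - 5}}{O{\left(12,-12 \right)} + 130} = \frac{86 + \frac{1}{-61 - 5}}{\left(-12 + 2 \cdot 12\right) + 130} = \frac{86 + \frac{1}{-66}}{\left(-12 + 24\right) + 130} = \frac{86 - \frac{1}{66}}{12 + 130} = \frac{1}{142} \cdot \frac{5675}{66} = \frac{5675}{9372}$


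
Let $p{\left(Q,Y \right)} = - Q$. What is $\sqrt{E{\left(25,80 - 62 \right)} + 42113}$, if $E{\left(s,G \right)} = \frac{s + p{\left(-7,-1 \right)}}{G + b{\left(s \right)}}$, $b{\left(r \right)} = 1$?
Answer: $\frac{\sqrt{15203401}}{19} \approx 205.22$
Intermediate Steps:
$E{\left(s,G \right)} = \frac{7 + s}{1 + G}$ ($E{\left(s,G \right)} = \frac{s - -7}{G + 1} = \frac{s + 7}{1 + G} = \frac{7 + s}{1 + G}$)
$\sqrt{E{\left(25,80 - 62 \right)} + 42113} = \sqrt{\frac{7 + 25}{1 + \left(80 - 62\right)} + 42113} = \sqrt{\frac{1}{1 + 18} \cdot 32 + 42113} = \sqrt{\frac{1}{19} \cdot 32 + 42113} = \sqrt{\frac{32}{19} + 42113} = \sqrt{\frac{800179}{19}} = \frac{\sqrt{15203401}}{19}$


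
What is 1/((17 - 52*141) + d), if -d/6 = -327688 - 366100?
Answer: 1/4155413 ≈ 2.4065e-7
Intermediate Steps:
d = 4162728 (d = -6*(-327688 - 366100) = -6*(-693788) = 4162728)
1/((17 - 52*141) + d) = 1/((17 - 52*141) + 4162728) = 1/((17 - 7332) + 4162728) = 1/(-7315 + 4162728) = 1/4155413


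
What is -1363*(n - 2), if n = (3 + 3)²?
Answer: -46342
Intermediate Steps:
n = 36 (n = 6² = 36)
-1363*(n - 2) = -1363*(36 - 2) = -1363*34 = -46342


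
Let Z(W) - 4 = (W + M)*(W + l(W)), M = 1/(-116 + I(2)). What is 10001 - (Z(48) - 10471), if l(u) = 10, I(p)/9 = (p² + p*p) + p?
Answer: 229921/13 ≈ 17686.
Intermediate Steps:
I(p) = 9*p + 18*p² (I(p) = 9*((p² + p*p) + p) = 9*((p² + p²) + p) = 9*(2*p² + p) = 9*(p + 2*p²) = 9*p + 18*p²)
M = -1/26 (M = 1/(-116 + 9*2*(1 + 2*2)) = 1/(-116 + 9*2*(1 + 4)) = 1/(-116 + 9*2*5) = 1/(-116 + 90) = 1/(-26) = -1/26 ≈ -0.038462)
Z(W) = 4 + (10 + W)*(-1/26 + W) (Z(W) = 4 + (W - 1/26)*(W + 10) = 4 + (-1/26 + W)*(10 + W) = 4 + (10 + W)*(-1/26 + W))
10001 - (Z(48) - 10471) = 10001 - ((47/13 + 48² + (259/26)*48) - 10471) = 10001 - ((47/13 + 2304 + 6216/13) - 10471) = 10001 - (36215/13 - 10471) = 10001 - 1*(-99908/13) = 10001 + 99908/13 = 229921/13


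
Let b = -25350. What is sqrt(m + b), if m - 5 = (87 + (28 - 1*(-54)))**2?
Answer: 4*sqrt(201) ≈ 56.710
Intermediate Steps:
m = 28566 (m = 5 + (87 + (28 - 1*(-54)))**2 = 5 + (87 + (28 + 54))**2 = 5 + (87 + 82)**2 = 5 + 169**2 = 5 + 28561 = 28566)
sqrt(m + b) = sqrt(28566 - 25350) = sqrt(3216) = 4*sqrt(201)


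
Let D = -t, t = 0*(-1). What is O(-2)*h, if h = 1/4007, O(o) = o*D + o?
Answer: -2/4007 ≈ -0.00049913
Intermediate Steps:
t = 0
D = 0 (D = -1*0 = 0)
O(o) = o (O(o) = o*0 + o = 0 + o = o)
h = 1/4007 ≈ 0.00024956
O(-2)*h = -2*1/4007 = -2/4007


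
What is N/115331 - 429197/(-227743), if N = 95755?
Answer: 71307250172/26265827933 ≈ 2.7148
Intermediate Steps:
N/115331 - 429197/(-227743) = 95755/115331 - 429197/(-227743) = 95755*(1/115331) - 429197*(-1/227743) = 95755/115331 + 429197/227743 = 71307250172/26265827933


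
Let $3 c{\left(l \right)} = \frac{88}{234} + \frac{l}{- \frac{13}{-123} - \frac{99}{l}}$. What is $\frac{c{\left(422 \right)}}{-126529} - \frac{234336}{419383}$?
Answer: $- \frac{68560270456448984}{124623241737615387} \approx -0.55014$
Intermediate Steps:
$c{\left(l \right)} = \frac{44}{351} + \frac{l}{3 \left(\frac{13}{123} - \frac{99}{l}\right)}$ ($c{\left(l \right)} = \frac{\frac{88}{234} + \frac{l}{- \frac{13}{-123} - \frac{99}{l}}}{3} = \frac{88 \cdot \frac{1}{234} + \frac{l}{\left(-13\right) \left(- \frac{1}{123}\right) - \frac{99}{l}}}{3} = \frac{\frac{44}{117} + \frac{l}{\frac{13}{123} - \frac{99}{l}}}{3} = \frac{44}{351} + \frac{l}{3 \left(\frac{13}{123} - \frac{99}{l}\right)}$)
$\frac{c{\left(422 \right)}}{-126529} - \frac{234336}{419383} = \frac{\frac{1}{351} \frac{1}{-12177 + 13 \cdot 422} \left(-535788 + 572 \cdot 422 + 14391 \cdot 422^{2}\right)}{-126529} - \frac{234336}{419383} = \frac{-535788 + 241384 + 14391 \cdot 178084}{351 \left(-12177 + 5486\right)} \left(- \frac{1}{126529}\right) - \frac{234336}{419383} = \frac{-535788 + 241384 + 2562806844}{351 \left(-6691\right)} \left(- \frac{1}{126529}\right) - \frac{234336}{419383} = \frac{1}{351} \left(- \frac{1}{6691}\right) 2562512440 \left(- \frac{1}{126529}\right) - \frac{234336}{419383} = \left(- \frac{2562512440}{2348541}\right) \left(- \frac{1}{126529}\right) - \frac{234336}{419383} = \frac{2562512440}{297158544189} - \frac{234336}{419383} = - \frac{68560270456448984}{124623241737615387}$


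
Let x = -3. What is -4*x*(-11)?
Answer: -132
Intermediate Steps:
-4*x*(-11) = -4*(-3)*(-11) = 12*(-11) = -132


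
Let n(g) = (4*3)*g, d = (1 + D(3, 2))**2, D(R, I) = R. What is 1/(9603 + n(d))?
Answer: 1/9795 ≈ 0.00010209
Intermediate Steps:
d = 16 (d = (1 + 3)**2 = 4**2 = 16)
n(g) = 12*g
1/(9603 + n(d)) = 1/(9603 + 12*16) = 1/(9603 + 192) = 1/9795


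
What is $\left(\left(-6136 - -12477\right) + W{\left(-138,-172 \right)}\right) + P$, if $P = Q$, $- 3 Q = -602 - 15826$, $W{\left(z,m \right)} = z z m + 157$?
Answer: $-3263594$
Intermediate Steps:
$W{\left(z,m \right)} = 157 + m z^{2}$ ($W{\left(z,m \right)} = z^{2} m + 157 = m z^{2} + 157 = 157 + m z^{2}$)
$Q = 5476$ ($Q = - \frac{-602 - 15826}{3} = \left(- \frac{1}{3}\right) \left(-16428\right) = 5476$)
$P = 5476$
$\left(\left(-6136 - -12477\right) + W{\left(-138,-172 \right)}\right) + P = \left(\left(-6136 - -12477\right) + \left(157 - 172 \left(-138\right)^{2}\right)\right) + 5476 = \left(\left(-6136 + 12477\right) + \left(157 - 3275568\right)\right) + 5476 = \left(6341 + \left(157 - 3275568\right)\right) + 5476 = \left(6341 - 3275411\right) + 5476 = -3269070 + 5476 = -3263594$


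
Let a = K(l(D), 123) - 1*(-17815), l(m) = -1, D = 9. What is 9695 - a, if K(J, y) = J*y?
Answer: -7997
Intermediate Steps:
a = 17692 (a = -1*123 - 1*(-17815) = -123 + 17815 = 17692)
9695 - a = 9695 - 1*17692 = 9695 - 17692 = -7997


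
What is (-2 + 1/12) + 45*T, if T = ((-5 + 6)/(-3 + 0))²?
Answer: 37/12 ≈ 3.0833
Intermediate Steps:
T = ⅑ (T = (1/(-3))² = (1*(-⅓))² = (-⅓)² = ⅑ ≈ 0.11111)
(-2 + 1/12) + 45*T = (-2 + 1/12) + 45*(⅑) = (-2 + 1*(1/12)) + 5 = (-2 + 1/12) + 5 = -23/12 + 5 = 37/12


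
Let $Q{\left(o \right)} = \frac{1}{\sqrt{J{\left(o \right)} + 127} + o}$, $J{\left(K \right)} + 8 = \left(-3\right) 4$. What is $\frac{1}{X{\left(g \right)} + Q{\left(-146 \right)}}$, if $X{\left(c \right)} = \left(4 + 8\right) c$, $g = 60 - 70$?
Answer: $- \frac{2545226}{305444641} + \frac{\sqrt{107}}{305444641} \approx -0.0083328$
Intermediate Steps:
$g = -10$ ($g = 60 - 70 = -10$)
$J{\left(K \right)} = -20$ ($J{\left(K \right)} = -8 - 12 = -20$)
$Q{\left(o \right)} = \frac{1}{o + \sqrt{107}}$ ($Q{\left(o \right)} = \frac{1}{\sqrt{-20 + 127} + o} = \frac{1}{\sqrt{107} + o} = \frac{1}{o + \sqrt{107}}$)
$X{\left(c \right)} = 12 c$
$\frac{1}{X{\left(g \right)} + Q{\left(-146 \right)}} = \frac{1}{12 \left(-10\right) + \frac{1}{-146 + \sqrt{107}}} = \frac{1}{-120 + \frac{1}{-146 + \sqrt{107}}}$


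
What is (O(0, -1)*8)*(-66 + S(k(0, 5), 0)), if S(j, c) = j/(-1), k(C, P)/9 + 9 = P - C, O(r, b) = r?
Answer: 0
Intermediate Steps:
k(C, P) = -81 - 9*C + 9*P (k(C, P) = -81 + 9*(P - C) = -81 + (-9*C + 9*P) = -81 - 9*C + 9*P)
S(j, c) = -j (S(j, c) = j*(-1) = -j)
(O(0, -1)*8)*(-66 + S(k(0, 5), 0)) = (0*8)*(-66 - (-81 - 9*0 + 9*5)) = 0*(-66 - (-81 + 0 + 45)) = 0*(-66 - 1*(-36)) = 0*(-66 + 36) = 0*(-30) = 0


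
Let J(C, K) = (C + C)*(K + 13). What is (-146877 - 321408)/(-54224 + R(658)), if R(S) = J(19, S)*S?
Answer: -93657/3344692 ≈ -0.028002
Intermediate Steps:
J(C, K) = 2*C*(13 + K) (J(C, K) = (2*C)*(13 + K) = 2*C*(13 + K))
R(S) = S*(494 + 38*S) (R(S) = (2*19*(13 + S))*S = (494 + 38*S)*S = S*(494 + 38*S))
(-146877 - 321408)/(-54224 + R(658)) = (-146877 - 321408)/(-54224 + 38*658*(13 + 658)) = -468285/(-54224 + 38*658*671) = -468285/(-54224 + 16777684) = -468285/16723460 = -468285*1/16723460 = -93657/3344692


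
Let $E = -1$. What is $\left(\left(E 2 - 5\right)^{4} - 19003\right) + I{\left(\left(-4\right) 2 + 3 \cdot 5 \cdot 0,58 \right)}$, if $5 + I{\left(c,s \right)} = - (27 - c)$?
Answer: $-16642$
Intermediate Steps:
$I{\left(c,s \right)} = -32 + c$ ($I{\left(c,s \right)} = -5 - \left(27 - c\right) = -5 + \left(-27 + c\right) = -32 + c$)
$\left(\left(E 2 - 5\right)^{4} - 19003\right) + I{\left(\left(-4\right) 2 + 3 \cdot 5 \cdot 0,58 \right)} = \left(\left(\left(-1\right) 2 - 5\right)^{4} - 19003\right) - \left(40 - 3 \cdot 5 \cdot 0\right) = \left(\left(-2 - 5\right)^{4} - 19003\right) + \left(-32 + \left(-8 + 15 \cdot 0\right)\right) = \left(\left(-7\right)^{4} - 19003\right) + \left(-32 + \left(-8 + 0\right)\right) = \left(2401 - 19003\right) - 40 = -16602 - 40 = -16642$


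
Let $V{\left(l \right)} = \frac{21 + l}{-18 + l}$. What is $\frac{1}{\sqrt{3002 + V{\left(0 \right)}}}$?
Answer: $\frac{\sqrt{108030}}{18005} \approx 0.018255$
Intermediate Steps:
$V{\left(l \right)} = \frac{21 + l}{-18 + l}$
$\frac{1}{\sqrt{3002 + V{\left(0 \right)}}} = \frac{1}{\sqrt{3002 + \frac{21 + 0}{-18 + 0}}} = \frac{1}{\sqrt{3002 + \frac{1}{-18} \cdot 21}} = \frac{1}{\sqrt{3002 - \frac{7}{6}}} = \frac{1}{\sqrt{\frac{18005}{6}}} = \frac{1}{\frac{1}{6} \sqrt{108030}} = \frac{\sqrt{108030}}{18005}$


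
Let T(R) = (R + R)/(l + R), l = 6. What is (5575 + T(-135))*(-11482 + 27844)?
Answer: 3923853030/43 ≈ 9.1252e+7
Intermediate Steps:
T(R) = 2*R/(6 + R) (T(R) = (R + R)/(6 + R) = (2*R)/(6 + R) = 2*R/(6 + R))
(5575 + T(-135))*(-11482 + 27844) = (5575 + 2*(-135)/(6 - 135))*(-11482 + 27844) = (5575 + 2*(-135)/(-129))*16362 = (5575 + 2*(-135)*(-1/129))*16362 = (5575 + 90/43)*16362 = (239815/43)*16362 = 3923853030/43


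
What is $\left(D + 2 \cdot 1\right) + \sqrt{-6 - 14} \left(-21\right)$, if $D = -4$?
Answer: $-2 - 42 i \sqrt{5} \approx -2.0 - 93.915 i$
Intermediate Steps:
$\left(D + 2 \cdot 1\right) + \sqrt{-6 - 14} \left(-21\right) = \left(-4 + 2 \cdot 1\right) + \sqrt{-6 - 14} \left(-21\right) = \left(-4 + 2\right) + \sqrt{-20} \left(-21\right) = -2 + 2 i \sqrt{5} \left(-21\right) = -2 - 42 i \sqrt{5}$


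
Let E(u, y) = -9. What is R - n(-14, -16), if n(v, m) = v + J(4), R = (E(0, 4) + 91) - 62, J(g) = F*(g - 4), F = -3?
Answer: 34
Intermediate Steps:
J(g) = 12 - 3*g (J(g) = -3*(g - 4) = -3*(-4 + g) = 12 - 3*g)
R = 20 (R = (-9 + 91) - 62 = 82 - 62 = 20)
n(v, m) = v (n(v, m) = v + (12 - 3*4) = v + (12 - 12) = v + 0 = v)
R - n(-14, -16) = 20 - 1*(-14) = 20 + 14 = 34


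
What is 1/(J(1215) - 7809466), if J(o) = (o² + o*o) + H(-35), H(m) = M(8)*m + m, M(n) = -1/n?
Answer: -8/38856373 ≈ -2.0589e-7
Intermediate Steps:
H(m) = 7*m/8 (H(m) = (-1/8)*m + m = (-1*⅛)*m + m = -m/8 + m = 7*m/8)
J(o) = -245/8 + 2*o² (J(o) = (o² + o*o) + (7/8)*(-35) = (o² + o²) - 245/8 = 2*o² - 245/8 = -245/8 + 2*o²)
1/(J(1215) - 7809466) = 1/((-245/8 + 2*1215²) - 7809466) = 1/((-245/8 + 2*1476225) - 7809466) = 1/((-245/8 + 2952450) - 7809466) = 1/(23619355/8 - 7809466) = 1/(-38856373/8) = -8/38856373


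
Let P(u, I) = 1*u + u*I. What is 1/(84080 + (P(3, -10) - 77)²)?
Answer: 1/94896 ≈ 1.0538e-5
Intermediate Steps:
P(u, I) = u + I*u
1/(84080 + (P(3, -10) - 77)²) = 1/(84080 + (3*(1 - 10) - 77)²) = 1/(84080 + (3*(-9) - 77)²) = 1/(84080 + (-27 - 77)²) = 1/(84080 + (-104)²) = 1/(84080 + 10816) = 1/94896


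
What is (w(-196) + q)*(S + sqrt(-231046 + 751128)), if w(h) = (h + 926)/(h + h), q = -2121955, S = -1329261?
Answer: 552844362130245/196 - 415903545*sqrt(520082)/196 ≈ 2.8191e+12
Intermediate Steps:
w(h) = (926 + h)/(2*h) (w(h) = (926 + h)/((2*h)) = (926 + h)*(1/(2*h)) = (926 + h)/(2*h))
(w(-196) + q)*(S + sqrt(-231046 + 751128)) = ((1/2)*(926 - 196)/(-196) - 2121955)*(-1329261 + sqrt(-231046 + 751128)) = ((1/2)*(-1/196)*730 - 2121955)*(-1329261 + sqrt(520082)) = (-365/196 - 2121955)*(-1329261 + sqrt(520082)) = -415903545*(-1329261 + sqrt(520082))/196 = 552844362130245/196 - 415903545*sqrt(520082)/196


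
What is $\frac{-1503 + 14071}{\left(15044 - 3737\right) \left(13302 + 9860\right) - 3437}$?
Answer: $\frac{12568}{261889297} \approx 4.799 \cdot 10^{-5}$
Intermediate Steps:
$\frac{-1503 + 14071}{\left(15044 - 3737\right) \left(13302 + 9860\right) - 3437} = \frac{12568}{11307 \cdot 23162 - 3437} = \frac{12568}{261892734 - 3437} = \frac{12568}{261889297}$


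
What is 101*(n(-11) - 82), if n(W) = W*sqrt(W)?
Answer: -8282 - 1111*I*sqrt(11) ≈ -8282.0 - 3684.8*I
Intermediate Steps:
n(W) = W**(3/2)
101*(n(-11) - 82) = 101*((-11)**(3/2) - 82) = 101*(-11*I*sqrt(11) - 82) = 101*(-82 - 11*I*sqrt(11)) = -8282 - 1111*I*sqrt(11)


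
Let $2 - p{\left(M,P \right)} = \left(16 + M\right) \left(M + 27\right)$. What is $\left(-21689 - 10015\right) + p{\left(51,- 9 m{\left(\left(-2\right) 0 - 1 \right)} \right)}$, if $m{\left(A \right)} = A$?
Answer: $-36928$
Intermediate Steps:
$p{\left(M,P \right)} = 2 - \left(16 + M\right) \left(27 + M\right)$ ($p{\left(M,P \right)} = 2 - \left(16 + M\right) \left(M + 27\right) = 2 - \left(16 + M\right) \left(27 + M\right)$)
$\left(-21689 - 10015\right) + p{\left(51,- 9 m{\left(\left(-2\right) 0 - 1 \right)} \right)} = \left(-21689 - 10015\right) - 5224 = -31704 - 5224 = -36928$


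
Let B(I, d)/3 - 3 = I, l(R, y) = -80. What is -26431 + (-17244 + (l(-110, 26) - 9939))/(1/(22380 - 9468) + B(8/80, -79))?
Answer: -17629615283/600413 ≈ -29362.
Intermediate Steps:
B(I, d) = 9 + 3*I
-26431 + (-17244 + (l(-110, 26) - 9939))/(1/(22380 - 9468) + B(8/80, -79)) = -26431 + (-17244 + (-80 - 9939))/(1/(22380 - 9468) + (9 + 3*(8/80))) = -26431 + (-17244 - 10019)/(1/12912 + (9 + 3*(8*(1/80)))) = -26431 - 27263/(1/12912 + (9 + 3*(⅒))) = -26431 - 27263/(1/12912 + (9 + 3/10)) = -26431 - 27263/(1/12912 + 93/10) = -26431 - 27263/600413/64560 = -26431 - 27263*64560/600413 = -26431 - 1760099280/600413 = -17629615283/600413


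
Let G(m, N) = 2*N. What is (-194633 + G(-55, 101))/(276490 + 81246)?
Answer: -194431/357736 ≈ -0.54350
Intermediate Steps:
(-194633 + G(-55, 101))/(276490 + 81246) = (-194633 + 2*101)/(276490 + 81246) = (-194633 + 202)/357736 = -194431*1/357736 = -194431/357736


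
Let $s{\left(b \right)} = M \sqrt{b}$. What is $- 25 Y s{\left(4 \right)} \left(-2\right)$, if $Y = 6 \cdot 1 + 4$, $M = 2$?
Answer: $2000$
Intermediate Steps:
$Y = 10$ ($Y = 6 + 4 = 10$)
$s{\left(b \right)} = 2 \sqrt{b}$
$- 25 Y s{\left(4 \right)} \left(-2\right) = \left(-25\right) 10 \cdot 2 \sqrt{4} \left(-2\right) = - 250 \cdot 2 \cdot 2 \left(-2\right) = - 250 \cdot 4 \left(-2\right) = \left(-250\right) \left(-8\right) = 2000$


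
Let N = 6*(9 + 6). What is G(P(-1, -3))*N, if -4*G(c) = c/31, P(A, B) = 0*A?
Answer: 0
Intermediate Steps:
N = 90 (N = 6*15 = 90)
P(A, B) = 0
G(c) = -c/124 (G(c) = -c/(4*31) = -c/124)
G(P(-1, -3))*N = -1/124*0*90 = 0*90 = 0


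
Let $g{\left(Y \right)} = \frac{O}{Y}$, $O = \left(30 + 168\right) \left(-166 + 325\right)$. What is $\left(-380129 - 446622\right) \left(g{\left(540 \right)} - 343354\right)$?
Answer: $\frac{2838200632707}{10} \approx 2.8382 \cdot 10^{11}$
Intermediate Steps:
$O = 31482$ ($O = 198 \cdot 159 = 31482$)
$g{\left(Y \right)} = \frac{31482}{Y}$
$\left(-380129 - 446622\right) \left(g{\left(540 \right)} - 343354\right) = \left(-380129 - 446622\right) \left(\frac{31482}{540} - 343354\right) = - 826751 \left(31482 \cdot \frac{1}{540} - 343354\right) = - 826751 \left(\frac{583}{10} - 343354\right) = \left(-826751\right) \left(- \frac{3432957}{10}\right) = \frac{2838200632707}{10}$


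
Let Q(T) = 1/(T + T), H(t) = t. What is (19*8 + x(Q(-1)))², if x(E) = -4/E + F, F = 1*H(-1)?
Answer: 25281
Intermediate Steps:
F = -1 (F = 1*(-1) = -1)
Q(T) = 1/(2*T)
x(E) = -1 - 4/E (x(E) = -4/E - 1 = -1 - 4/E)
(19*8 + x(Q(-1)))² = (19*8 + (-4 - 1/(2*(-1)))/(((½)/(-1))))² = (152 + (-4 - (-1)/2)/(((½)*(-1))))² = (152 + (-4 - 1*(-½))/(-½))² = (152 - 2*(-4 + ½))² = (152 - 2*(-7/2))² = (152 + 7)² = 159² = 25281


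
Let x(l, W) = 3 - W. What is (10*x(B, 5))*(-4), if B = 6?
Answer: 80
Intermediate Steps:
(10*x(B, 5))*(-4) = (10*(3 - 1*5))*(-4) = (10*(3 - 5))*(-4) = (10*(-2))*(-4) = -20*(-4) = 80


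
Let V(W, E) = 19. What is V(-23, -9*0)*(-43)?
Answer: -817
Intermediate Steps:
V(-23, -9*0)*(-43) = 19*(-43) = -817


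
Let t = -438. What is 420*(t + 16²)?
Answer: -76440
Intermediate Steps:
420*(t + 16²) = 420*(-438 + 16²) = 420*(-438 + 256) = 420*(-182) = -76440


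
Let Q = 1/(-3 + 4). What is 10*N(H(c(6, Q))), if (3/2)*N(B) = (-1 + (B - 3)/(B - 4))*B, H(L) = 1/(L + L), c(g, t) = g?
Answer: -20/141 ≈ -0.14184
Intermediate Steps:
Q = 1 (Q = 1/1 = 1)
H(L) = 1/(2*L)
N(B) = 2*B*(-1 + (-3 + B)/(-4 + B))/3 (N(B) = 2*((-1 + (B - 3)/(B - 4))*B)/3 = 2*((-1 + (-3 + B)/(-4 + B))*B)/3 = 2*(B*(-1 + (-3 + B)/(-4 + B)))/3 = 2*B*(-1 + (-3 + B)/(-4 + B))/3)
10*N(H(c(6, Q))) = 10*(2*((½)/6)/(3*(-4 + (½)/6))) = 10*(2*((½)*(⅙))/(3*(-4 + (½)*(⅙)))) = 10*((⅔)*(1/12)/(-4 + 1/12)) = 10*((⅔)*(1/12)/(-47/12)) = 10*((⅔)*(1/12)*(-12/47)) = 10*(-2/141) = -20/141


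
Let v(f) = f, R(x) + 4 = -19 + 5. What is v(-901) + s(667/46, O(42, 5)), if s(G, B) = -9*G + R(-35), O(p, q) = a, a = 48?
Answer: -2099/2 ≈ -1049.5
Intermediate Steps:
R(x) = -18 (R(x) = -4 + (-19 + 5) = -4 - 14 = -18)
O(p, q) = 48
s(G, B) = -18 - 9*G (s(G, B) = -9*G - 18 = -18 - 9*G)
v(-901) + s(667/46, O(42, 5)) = -901 + (-18 - 6003/46) = -901 + (-18 - 9*29/2) = -901 + (-18 - 261/2) = -901 - 297/2 = -2099/2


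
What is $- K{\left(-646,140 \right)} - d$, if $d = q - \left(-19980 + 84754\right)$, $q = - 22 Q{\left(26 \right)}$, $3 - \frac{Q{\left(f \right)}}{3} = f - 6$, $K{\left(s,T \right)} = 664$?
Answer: $62988$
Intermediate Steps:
$Q{\left(f \right)} = 27 - 3 f$ ($Q{\left(f \right)} = 9 - 3 \left(f - 6\right) = 9 - 3 \left(-6 + f\right) = 9 - \left(-18 + 3 f\right) = 27 - 3 f$)
$q = 1122$ ($q = - 22 \left(27 - 78\right) = \left(-22\right) \left(-51\right) = 1122$)
$d = -63652$ ($d = 1122 - \left(-19980 + 84754\right) = 1122 - 64774 = -63652$)
$- K{\left(-646,140 \right)} - d = \left(-1\right) 664 - -63652 = -664 + 63652 = 62988$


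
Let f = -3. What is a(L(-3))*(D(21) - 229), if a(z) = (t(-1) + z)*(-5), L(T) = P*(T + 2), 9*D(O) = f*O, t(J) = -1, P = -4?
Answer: 3540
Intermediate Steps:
D(O) = -O/3 (D(O) = (-3*O)/9 = -O/3)
L(T) = -8 - 4*T (L(T) = -4*(T + 2) = -4*(2 + T) = -8 - 4*T)
a(z) = 5 - 5*z (a(z) = (-1 + z)*(-5) = 5 - 5*z)
a(L(-3))*(D(21) - 229) = (5 - 5*(-8 - 4*(-3)))*(-⅓*21 - 229) = (5 - 5*(-8 + 12))*(-7 - 229) = (5 - 5*4)*(-236) = (5 - 20)*(-236) = -15*(-236) = 3540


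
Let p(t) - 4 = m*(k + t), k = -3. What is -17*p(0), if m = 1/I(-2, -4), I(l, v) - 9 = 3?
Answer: -255/4 ≈ -63.750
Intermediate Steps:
I(l, v) = 12 (I(l, v) = 9 + 3 = 12)
m = 1/12 ≈ 0.083333
p(t) = 15/4 + t/12 (p(t) = 4 + (-3 + t)/12 = 4 + (-¼ + t/12) = 15/4 + t/12)
-17*p(0) = -17*(15/4 + (1/12)*0) = -17*(15/4 + 0) = -17*15/4 = -255/4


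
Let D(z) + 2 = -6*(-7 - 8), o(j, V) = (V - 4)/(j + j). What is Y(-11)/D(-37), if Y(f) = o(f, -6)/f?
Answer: -5/10648 ≈ -0.00046957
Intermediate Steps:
o(j, V) = (-4 + V)/(2*j) (o(j, V) = (-4 + V)/((2*j)) = (-4 + V)*(1/(2*j)) = (-4 + V)/(2*j))
D(z) = 88 (D(z) = -2 - 6*(-7 - 8) = -2 - 6*(-15) = -2 + 90 = 88)
Y(f) = -5/f² (Y(f) = ((-4 - 6)/(2*f))/f = ((½)*(-10)/f)/f = (-5/f)/f = -5/f²)
Y(-11)/D(-37) = -5/(-11)²/88 = -5*1/121*(1/88) = -5/121*1/88 = -5/10648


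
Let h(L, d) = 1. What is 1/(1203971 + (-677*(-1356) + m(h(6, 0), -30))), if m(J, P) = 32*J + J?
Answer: 1/2122016 ≈ 4.7125e-7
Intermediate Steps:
m(J, P) = 33*J
1/(1203971 + (-677*(-1356) + m(h(6, 0), -30))) = 1/(1203971 + (-677*(-1356) + 33*1)) = 1/(1203971 + (918012 + 33)) = 1/(1203971 + 918045) = 1/2122016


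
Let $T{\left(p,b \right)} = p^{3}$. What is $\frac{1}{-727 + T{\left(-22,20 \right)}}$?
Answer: $- \frac{1}{11375} \approx -8.7912 \cdot 10^{-5}$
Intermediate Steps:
$\frac{1}{-727 + T{\left(-22,20 \right)}} = \frac{1}{-727 + \left(-22\right)^{3}} = \frac{1}{-727 - 10648} = \frac{1}{-11375} = - \frac{1}{11375}$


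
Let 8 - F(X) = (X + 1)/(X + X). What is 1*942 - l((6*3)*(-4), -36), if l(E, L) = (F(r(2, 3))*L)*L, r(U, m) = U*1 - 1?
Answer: -8130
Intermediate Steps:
r(U, m) = -1 + U (r(U, m) = U - 1 = -1 + U)
F(X) = 8 - (1 + X)/(2*X) (F(X) = 8 - (X + 1)/(X + X) = 8 - (1 + X)/(2*X))
l(E, L) = 7*L² (l(E, L) = (((-1 + 15*(-1 + 2))/(2*(-1 + 2)))*L)*L = (((½)*(-1 + 15*1)/1)*L)*L = (((½)*1*(-1 + 15))*L)*L = (((½)*1*14)*L)*L = (7*L)*L = 7*L²)
1*942 - l((6*3)*(-4), -36) = 1*942 - 7*(-36)² = 942 - 7*1296 = 942 - 1*9072 = 942 - 9072 = -8130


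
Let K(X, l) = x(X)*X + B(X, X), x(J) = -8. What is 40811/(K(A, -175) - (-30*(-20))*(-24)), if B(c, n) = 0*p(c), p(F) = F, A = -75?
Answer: 40811/15000 ≈ 2.7207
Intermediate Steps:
B(c, n) = 0 (B(c, n) = 0*c = 0)
K(X, l) = -8*X (K(X, l) = -8*X + 0 = -8*X)
40811/(K(A, -175) - (-30*(-20))*(-24)) = 40811/(-8*(-75) - (-30*(-20))*(-24)) = 40811/(600 - 600*(-24)) = 40811/(600 - 1*(-14400)) = 40811/(600 + 14400) = 40811/15000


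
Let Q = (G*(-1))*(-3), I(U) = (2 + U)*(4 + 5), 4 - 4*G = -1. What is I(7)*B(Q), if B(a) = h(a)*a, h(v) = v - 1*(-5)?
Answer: 42525/16 ≈ 2657.8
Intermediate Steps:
G = 5/4 (G = 1 - ¼*(-1) = 1 + ¼ = 5/4 ≈ 1.2500)
h(v) = 5 + v (h(v) = v + 5 = 5 + v)
I(U) = 18 + 9*U (I(U) = (2 + U)*9 = 18 + 9*U)
Q = 15/4 (Q = ((5/4)*(-1))*(-3) = -5/4*(-3) = 15/4 ≈ 3.7500)
B(a) = a*(5 + a) (B(a) = (5 + a)*a = a*(5 + a))
I(7)*B(Q) = (18 + 9*7)*(15*(5 + 15/4)/4) = (18 + 63)*((15/4)*(35/4)) = 81*(525/16) = 42525/16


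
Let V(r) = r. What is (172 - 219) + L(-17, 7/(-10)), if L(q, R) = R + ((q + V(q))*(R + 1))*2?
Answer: -681/10 ≈ -68.100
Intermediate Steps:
L(q, R) = R + 4*q*(1 + R) (L(q, R) = R + ((q + q)*(R + 1))*2 = R + ((2*q)*(1 + R))*2 = R + (2*q*(1 + R))*2 = R + 4*q*(1 + R))
(172 - 219) + L(-17, 7/(-10)) = (172 - 219) + (7/(-10) + 4*(-17) + 4*(7/(-10))*(-17)) = -47 + (7*(-⅒) - 68 + 4*(7*(-⅒))*(-17)) = -47 + (-7/10 - 68 + 4*(-7/10)*(-17)) = -47 + (-7/10 - 68 + 238/5) = -47 - 211/10 = -681/10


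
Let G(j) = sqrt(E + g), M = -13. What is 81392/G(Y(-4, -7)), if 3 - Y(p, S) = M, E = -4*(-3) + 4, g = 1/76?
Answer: 162784*sqrt(23123)/1217 ≈ 20340.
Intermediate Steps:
g = 1/76 ≈ 0.013158
E = 16 (E = 12 + 4 = 16)
Y(p, S) = 16 (Y(p, S) = 3 - 1*(-13) = 3 + 13 = 16)
G(j) = sqrt(23123)/38 (G(j) = sqrt(16 + 1/76) = sqrt(1217/76) = sqrt(23123)/38)
81392/G(Y(-4, -7)) = 81392/((sqrt(23123)/38)) = 81392*(2*sqrt(23123)/1217) = 162784*sqrt(23123)/1217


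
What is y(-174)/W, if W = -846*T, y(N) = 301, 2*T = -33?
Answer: 301/13959 ≈ 0.021563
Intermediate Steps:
T = -33/2 (T = (½)*(-33) = -33/2 ≈ -16.500)
W = 13959 (W = -846*(-33/2) = 13959)
y(-174)/W = 301/13959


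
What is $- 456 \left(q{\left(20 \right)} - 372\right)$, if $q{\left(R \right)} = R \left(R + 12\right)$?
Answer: $-122208$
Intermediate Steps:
$q{\left(R \right)} = R \left(12 + R\right)$
$- 456 \left(q{\left(20 \right)} - 372\right) = - 456 \left(20 \left(12 + 20\right) - 372\right) = - 456 \left(20 \cdot 32 - 372\right) = - 456 \left(640 - 372\right) = \left(-456\right) 268 = -122208$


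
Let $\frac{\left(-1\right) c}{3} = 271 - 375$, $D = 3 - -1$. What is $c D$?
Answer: $1248$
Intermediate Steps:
$D = 4$ ($D = 3 + 1 = 4$)
$c = 312$ ($c = - 3 \left(271 - 375\right) = \left(-3\right) \left(-104\right) = 312$)
$c D = 312 \cdot 4 = 1248$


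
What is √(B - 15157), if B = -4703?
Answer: 2*I*√4965 ≈ 140.93*I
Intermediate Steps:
√(B - 15157) = √(-4703 - 15157) = √(-19860) = 2*I*√4965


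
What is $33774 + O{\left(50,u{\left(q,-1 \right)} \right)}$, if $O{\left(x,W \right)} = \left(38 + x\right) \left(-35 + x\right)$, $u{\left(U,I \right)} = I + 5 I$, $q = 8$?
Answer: $35094$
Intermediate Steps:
$u{\left(U,I \right)} = 6 I$
$O{\left(x,W \right)} = \left(-35 + x\right) \left(38 + x\right)$
$33774 + O{\left(50,u{\left(q,-1 \right)} \right)} = 33774 + \left(-1330 + 50^{2} + 3 \cdot 50\right) = 33774 + \left(-1330 + 2500 + 150\right) = 33774 + 1320 = 35094$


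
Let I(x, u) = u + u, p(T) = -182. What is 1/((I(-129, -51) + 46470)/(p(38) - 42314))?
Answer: -1328/1449 ≈ -0.91649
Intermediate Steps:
I(x, u) = 2*u
1/((I(-129, -51) + 46470)/(p(38) - 42314)) = 1/((2*(-51) + 46470)/(-182 - 42314)) = 1/((-102 + 46470)/(-42496)) = 1/(46368*(-1/42496)) = 1/(-1449/1328) = -1328/1449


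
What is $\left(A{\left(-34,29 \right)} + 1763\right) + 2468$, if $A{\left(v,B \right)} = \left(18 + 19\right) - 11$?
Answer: $4257$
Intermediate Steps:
$A{\left(v,B \right)} = 26$ ($A{\left(v,B \right)} = 37 - 11 = 26$)
$\left(A{\left(-34,29 \right)} + 1763\right) + 2468 = \left(26 + 1763\right) + 2468 = 1789 + 2468 = 4257$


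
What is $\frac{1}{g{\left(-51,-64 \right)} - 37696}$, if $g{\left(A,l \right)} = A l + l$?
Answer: $- \frac{1}{34496} \approx -2.8989 \cdot 10^{-5}$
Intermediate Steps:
$g{\left(A,l \right)} = l + A l$
$\frac{1}{g{\left(-51,-64 \right)} - 37696} = \frac{1}{- 64 \left(1 - 51\right) - 37696} = \frac{1}{\left(-64\right) \left(-50\right) - 37696} = \frac{1}{3200 - 37696} = \frac{1}{-34496} = - \frac{1}{34496}$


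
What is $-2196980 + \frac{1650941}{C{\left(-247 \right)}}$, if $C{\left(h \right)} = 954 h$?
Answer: $- \frac{517693624181}{235638} \approx -2.197 \cdot 10^{6}$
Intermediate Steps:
$-2196980 + \frac{1650941}{C{\left(-247 \right)}} = -2196980 + \frac{1650941}{954 \left(-247\right)} = -2196980 + \frac{1650941}{-235638} = -2196980 + 1650941 \left(- \frac{1}{235638}\right) = -2196980 - \frac{1650941}{235638} = - \frac{517693624181}{235638}$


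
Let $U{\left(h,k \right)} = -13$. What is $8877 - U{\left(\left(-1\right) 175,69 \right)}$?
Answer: $8890$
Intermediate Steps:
$8877 - U{\left(\left(-1\right) 175,69 \right)} = 8877 - -13 = 8877 + 13 = 8890$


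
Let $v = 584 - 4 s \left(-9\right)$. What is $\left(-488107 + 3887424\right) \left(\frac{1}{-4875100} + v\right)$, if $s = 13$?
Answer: $\frac{4529329280941391083}{4875100} \approx 9.2907 \cdot 10^{11}$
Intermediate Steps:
$v = 273312$ ($v = 584 \left(-4\right) 13 \left(-9\right) = 584 \left(\left(-52\right) \left(-9\right)\right) = 584 \cdot 468 = 273312$)
$\left(-488107 + 3887424\right) \left(\frac{1}{-4875100} + v\right) = \left(-488107 + 3887424\right) \left(\frac{1}{-4875100} + 273312\right) = 3399317 \left(- \frac{1}{4875100} + 273312\right) = 3399317 \cdot \frac{1332423331199}{4875100} = \frac{4529329280941391083}{4875100}$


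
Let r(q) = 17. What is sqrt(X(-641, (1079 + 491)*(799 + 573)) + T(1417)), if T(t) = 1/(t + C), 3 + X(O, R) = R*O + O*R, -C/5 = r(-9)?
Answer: I*sqrt(136096744983335)/222 ≈ 52550.0*I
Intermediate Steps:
C = -85 (C = -5*17 = -85)
X(O, R) = -3 + 2*O*R (X(O, R) = -3 + (R*O + O*R) = -3 + (O*R + O*R) = -3 + 2*O*R)
T(t) = 1/(-85 + t) (T(t) = 1/(t - 85) = 1/(-85 + t))
sqrt(X(-641, (1079 + 491)*(799 + 573)) + T(1417)) = sqrt((-3 + 2*(-641)*((1079 + 491)*(799 + 573))) + 1/(-85 + 1417)) = sqrt((-3 + 2*(-641)*(1570*1372)) + 1/1332) = sqrt((-3 + 2*(-641)*2154040) + 1/1332) = sqrt((-3 - 2761479280) + 1/1332) = sqrt(-2761479283 + 1/1332) = sqrt(-3678290404955/1332) = I*sqrt(136096744983335)/222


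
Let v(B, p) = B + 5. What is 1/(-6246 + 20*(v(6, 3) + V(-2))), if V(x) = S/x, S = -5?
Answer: -1/5976 ≈ -0.00016734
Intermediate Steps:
V(x) = -5/x
v(B, p) = 5 + B
1/(-6246 + 20*(v(6, 3) + V(-2))) = 1/(-6246 + 20*((5 + 6) - 5/(-2))) = 1/(-6246 + 20*(11 - 5*(-1/2))) = 1/(-6246 + 20*(11 + 5/2)) = 1/(-6246 + 20*(27/2)) = 1/(-6246 + 270) = 1/(-5976) = -1/5976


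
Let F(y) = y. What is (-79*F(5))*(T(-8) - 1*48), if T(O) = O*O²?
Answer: 221200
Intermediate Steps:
T(O) = O³
(-79*F(5))*(T(-8) - 1*48) = (-79*5)*((-8)³ - 1*48) = -395*(-512 - 48) = -395*(-560) = 221200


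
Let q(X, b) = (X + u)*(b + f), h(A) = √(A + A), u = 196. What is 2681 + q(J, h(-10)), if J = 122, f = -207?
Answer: -63145 + 636*I*√5 ≈ -63145.0 + 1422.1*I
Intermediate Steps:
h(A) = √2*√A (h(A) = √(2*A) = √2*√A)
q(X, b) = (-207 + b)*(196 + X) (q(X, b) = (X + 196)*(b - 207) = (196 + X)*(-207 + b) = (-207 + b)*(196 + X))
2681 + q(J, h(-10)) = 2681 + (-40572 - 207*122 + 196*(√2*√(-10)) + 122*(√2*√(-10))) = 2681 + (-40572 - 25254 + 196*(√2*(I*√10)) + 122*(√2*(I*√10))) = 2681 + (-40572 - 25254 + 196*(2*I*√5) + 122*(2*I*√5)) = 2681 + (-40572 - 25254 + 392*I*√5 + 244*I*√5) = 2681 + (-65826 + 636*I*√5) = -63145 + 636*I*√5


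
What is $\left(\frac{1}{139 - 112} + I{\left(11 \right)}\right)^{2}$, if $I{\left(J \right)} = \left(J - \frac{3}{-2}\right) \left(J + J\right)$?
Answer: $\frac{55145476}{729} \approx 75645.0$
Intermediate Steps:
$I{\left(J \right)} = 2 J \left(\frac{3}{2} + J\right)$ ($I{\left(J \right)} = \left(J - - \frac{3}{2}\right) 2 J = \left(J + \frac{3}{2}\right) 2 J = \left(\frac{3}{2} + J\right) 2 J = 2 J \left(\frac{3}{2} + J\right)$)
$\left(\frac{1}{139 - 112} + I{\left(11 \right)}\right)^{2} = \left(\frac{1}{139 - 112} + 11 \left(3 + 2 \cdot 11\right)\right)^{2} = \left(\frac{1}{27} + 11 \left(3 + 22\right)\right)^{2} = \left(\frac{1}{27} + 11 \cdot 25\right)^{2} = \left(\frac{1}{27} + 275\right)^{2} = \left(\frac{7426}{27}\right)^{2} = \frac{55145476}{729}$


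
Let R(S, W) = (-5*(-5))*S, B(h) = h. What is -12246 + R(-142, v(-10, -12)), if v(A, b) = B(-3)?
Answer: -15796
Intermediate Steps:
v(A, b) = -3
R(S, W) = 25*S
-12246 + R(-142, v(-10, -12)) = -12246 + 25*(-142) = -12246 - 3550 = -15796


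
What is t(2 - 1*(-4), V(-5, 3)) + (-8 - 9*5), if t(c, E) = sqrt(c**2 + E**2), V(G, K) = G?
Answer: -53 + sqrt(61) ≈ -45.190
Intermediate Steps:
t(c, E) = sqrt(E**2 + c**2)
t(2 - 1*(-4), V(-5, 3)) + (-8 - 9*5) = sqrt((-5)**2 + (2 - 1*(-4))**2) + (-8 - 9*5) = sqrt(25 + (2 + 4)**2) + (-8 - 45) = sqrt(25 + 6**2) - 53 = sqrt(25 + 36) - 53 = sqrt(61) - 53 = -53 + sqrt(61)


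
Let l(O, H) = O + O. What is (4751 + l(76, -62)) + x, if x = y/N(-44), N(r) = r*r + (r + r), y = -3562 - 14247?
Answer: 822085/168 ≈ 4893.4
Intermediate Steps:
l(O, H) = 2*O
y = -17809
N(r) = r² + 2*r
x = -1619/168 (x = -17809*(-1/(44*(2 - 44))) = -17809/((-44*(-42))) = -17809/1848 = -17809*1/1848 = -1619/168 ≈ -9.6369)
(4751 + l(76, -62)) + x = (4751 + 2*76) - 1619/168 = (4751 + 152) - 1619/168 = 4903 - 1619/168 = 822085/168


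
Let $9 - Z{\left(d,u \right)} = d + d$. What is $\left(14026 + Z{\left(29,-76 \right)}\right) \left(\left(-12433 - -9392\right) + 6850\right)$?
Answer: $53238393$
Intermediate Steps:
$Z{\left(d,u \right)} = 9 - 2 d$ ($Z{\left(d,u \right)} = 9 - \left(d + d\right) = 9 - 2 d$)
$\left(14026 + Z{\left(29,-76 \right)}\right) \left(\left(-12433 - -9392\right) + 6850\right) = \left(14026 + \left(9 - 58\right)\right) \left(\left(-12433 - -9392\right) + 6850\right) = \left(14026 + \left(9 - 58\right)\right) \left(\left(-12433 + 9392\right) + 6850\right) = \left(14026 - 49\right) \left(-3041 + 6850\right) = 13977 \cdot 3809 = 53238393$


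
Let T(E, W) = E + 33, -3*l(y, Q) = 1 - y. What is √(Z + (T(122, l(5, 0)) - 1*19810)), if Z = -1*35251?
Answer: I*√54906 ≈ 234.32*I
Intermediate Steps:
l(y, Q) = -⅓ + y/3 (l(y, Q) = -(1 - y)/3 = -⅓ + y/3)
Z = -35251
T(E, W) = 33 + E
√(Z + (T(122, l(5, 0)) - 1*19810)) = √(-35251 + ((33 + 122) - 1*19810)) = √(-35251 + (155 - 19810)) = √(-35251 - 19655) = √(-54906) = I*√54906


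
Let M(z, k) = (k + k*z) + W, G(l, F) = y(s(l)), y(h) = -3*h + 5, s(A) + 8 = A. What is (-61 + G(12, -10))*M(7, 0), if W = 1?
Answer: -68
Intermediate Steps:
s(A) = -8 + A
y(h) = 5 - 3*h
G(l, F) = 29 - 3*l (G(l, F) = 5 - 3*(-8 + l) = 5 + (24 - 3*l) = 29 - 3*l)
M(z, k) = 1 + k + k*z (M(z, k) = (k + k*z) + 1 = 1 + k + k*z)
(-61 + G(12, -10))*M(7, 0) = (-61 + (29 - 3*12))*(1 + 0 + 0*7) = (-61 + (29 - 36))*(1 + 0 + 0) = (-61 - 7)*1 = -68*1 = -68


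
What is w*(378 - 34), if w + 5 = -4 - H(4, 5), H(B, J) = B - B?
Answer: -3096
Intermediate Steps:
H(B, J) = 0
w = -9 (w = -5 + (-4 - 1*0) = -5 + (-4 + 0) = -5 - 4 = -9)
w*(378 - 34) = -9*(378 - 34) = -9*344 = -3096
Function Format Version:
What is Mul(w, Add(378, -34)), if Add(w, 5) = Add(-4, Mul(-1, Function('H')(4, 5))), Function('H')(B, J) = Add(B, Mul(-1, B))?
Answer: -3096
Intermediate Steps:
Function('H')(B, J) = 0
w = -9 (w = Add(-5, Add(-4, Mul(-1, 0))) = Add(-5, Add(-4, 0)) = Add(-5, -4) = -9)
Mul(w, Add(378, -34)) = Mul(-9, Add(378, -34)) = Mul(-9, 344) = -3096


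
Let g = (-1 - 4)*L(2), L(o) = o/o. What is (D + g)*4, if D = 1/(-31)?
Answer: -624/31 ≈ -20.129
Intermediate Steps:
L(o) = 1
D = -1/31 ≈ -0.032258
g = -5 (g = (-1 - 4)*1 = -5*1 = -5)
(D + g)*4 = (-1/31 - 5)*4 = -156/31*4 = -624/31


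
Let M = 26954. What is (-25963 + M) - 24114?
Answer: -23123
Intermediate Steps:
(-25963 + M) - 24114 = (-25963 + 26954) - 24114 = 991 - 24114 = -23123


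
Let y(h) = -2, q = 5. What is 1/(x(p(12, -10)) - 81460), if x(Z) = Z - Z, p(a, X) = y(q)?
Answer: -1/81460 ≈ -1.2276e-5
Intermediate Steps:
p(a, X) = -2
x(Z) = 0
1/(x(p(12, -10)) - 81460) = 1/(0 - 81460) = 1/(-81460) = -1/81460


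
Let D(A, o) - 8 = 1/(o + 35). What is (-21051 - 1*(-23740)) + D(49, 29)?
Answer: 172609/64 ≈ 2697.0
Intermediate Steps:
D(A, o) = 8 + 1/(35 + o) (D(A, o) = 8 + 1/(o + 35) = 8 + 1/(35 + o))
(-21051 - 1*(-23740)) + D(49, 29) = (-21051 - 1*(-23740)) + (281 + 8*29)/(35 + 29) = (-21051 + 23740) + (281 + 232)/64 = 2689 + (1/64)*513 = 2689 + 513/64 = 172609/64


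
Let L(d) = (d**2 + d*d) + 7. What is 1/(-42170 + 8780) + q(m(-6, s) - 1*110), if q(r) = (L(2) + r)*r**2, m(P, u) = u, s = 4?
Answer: -34140473641/33390 ≈ -1.0225e+6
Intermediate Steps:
L(d) = 7 + 2*d**2 (L(d) = (d**2 + d**2) + 7 = 2*d**2 + 7 = 7 + 2*d**2)
q(r) = r**2*(15 + r) (q(r) = ((7 + 2*2**2) + r)*r**2 = ((7 + 2*4) + r)*r**2 = ((7 + 8) + r)*r**2 = (15 + r)*r**2 = r**2*(15 + r))
1/(-42170 + 8780) + q(m(-6, s) - 1*110) = 1/(-42170 + 8780) + (4 - 1*110)**2*(15 + (4 - 1*110)) = 1/(-33390) + (4 - 110)**2*(15 + (4 - 110)) = -1/33390 + (-106)**2*(15 - 106) = -1/33390 + 11236*(-91) = -1/33390 - 1022476 = -34140473641/33390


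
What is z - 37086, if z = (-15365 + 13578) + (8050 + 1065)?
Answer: -29758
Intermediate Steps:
z = 7328 (z = -1787 + 9115 = 7328)
z - 37086 = 7328 - 37086 = -29758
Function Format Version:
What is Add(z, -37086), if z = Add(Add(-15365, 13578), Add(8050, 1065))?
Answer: -29758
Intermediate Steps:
z = 7328 (z = Add(-1787, 9115) = 7328)
Add(z, -37086) = Add(7328, -37086) = -29758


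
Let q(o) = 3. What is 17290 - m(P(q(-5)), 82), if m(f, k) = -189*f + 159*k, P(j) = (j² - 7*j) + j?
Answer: 2551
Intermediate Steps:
P(j) = j² - 6*j
17290 - m(P(q(-5)), 82) = 17290 - (-567*(-6 + 3) + 159*82) = 17290 - (-567*(-3) + 13038) = 17290 - (-189*(-9) + 13038) = 17290 - (1701 + 13038) = 17290 - 1*14739 = 17290 - 14739 = 2551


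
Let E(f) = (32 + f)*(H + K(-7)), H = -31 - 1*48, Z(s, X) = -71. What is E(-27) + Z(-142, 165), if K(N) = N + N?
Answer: -536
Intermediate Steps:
K(N) = 2*N
H = -79 (H = -31 - 48 = -79)
E(f) = -2976 - 93*f (E(f) = (32 + f)*(-79 + 2*(-7)) = (32 + f)*(-79 - 14) = (32 + f)*(-93) = -2976 - 93*f)
E(-27) + Z(-142, 165) = (-2976 - 93*(-27)) - 71 = (-2976 + 2511) - 71 = -465 - 71 = -536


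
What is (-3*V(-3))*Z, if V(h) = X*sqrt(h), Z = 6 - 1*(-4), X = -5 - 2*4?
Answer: 390*I*sqrt(3) ≈ 675.5*I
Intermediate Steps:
X = -13 (X = -5 - 8 = -13)
Z = 10 (Z = 6 + 4 = 10)
V(h) = -13*sqrt(h)
(-3*V(-3))*Z = -(-39)*sqrt(-3)*10 = -(-39)*I*sqrt(3)*10 = (39*I*sqrt(3))*10 = 390*I*sqrt(3)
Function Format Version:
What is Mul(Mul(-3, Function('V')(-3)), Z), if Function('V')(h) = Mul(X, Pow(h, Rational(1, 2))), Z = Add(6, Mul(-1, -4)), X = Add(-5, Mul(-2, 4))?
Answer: Mul(390, I, Pow(3, Rational(1, 2))) ≈ Mul(675.50, I)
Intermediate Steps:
X = -13 (X = Add(-5, -8) = -13)
Z = 10 (Z = Add(6, 4) = 10)
Function('V')(h) = Mul(-13, Pow(h, Rational(1, 2)))
Mul(Mul(-3, Function('V')(-3)), Z) = Mul(Mul(-3, Mul(-13, Pow(-3, Rational(1, 2)))), 10) = Mul(Mul(-3, Mul(-13, Mul(I, Pow(3, Rational(1, 2))))), 10) = Mul(Mul(-3, Mul(-13, I, Pow(3, Rational(1, 2)))), 10) = Mul(Mul(39, I, Pow(3, Rational(1, 2))), 10) = Mul(390, I, Pow(3, Rational(1, 2)))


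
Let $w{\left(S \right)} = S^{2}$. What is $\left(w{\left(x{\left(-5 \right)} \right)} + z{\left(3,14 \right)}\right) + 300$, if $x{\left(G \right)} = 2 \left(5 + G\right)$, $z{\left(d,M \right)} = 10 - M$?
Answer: $296$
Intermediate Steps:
$x{\left(G \right)} = 10 + 2 G$
$\left(w{\left(x{\left(-5 \right)} \right)} + z{\left(3,14 \right)}\right) + 300 = \left(\left(10 + 2 \left(-5\right)\right)^{2} + \left(10 - 14\right)\right) + 300 = \left(\left(10 - 10\right)^{2} + \left(10 - 14\right)\right) + 300 = \left(0^{2} - 4\right) + 300 = \left(0 - 4\right) + 300 = -4 + 300 = 296$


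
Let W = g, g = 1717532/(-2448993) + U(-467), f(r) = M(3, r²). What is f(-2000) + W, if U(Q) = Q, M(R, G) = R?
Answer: -1138050284/2448993 ≈ -464.70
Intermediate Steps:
f(r) = 3
g = -1145397263/2448993 (g = 1717532/(-2448993) - 467 = 1717532*(-1/2448993) - 467 = -1717532/2448993 - 467 = -1145397263/2448993 ≈ -467.70)
W = -1145397263/2448993 ≈ -467.70
f(-2000) + W = 3 - 1145397263/2448993 = -1138050284/2448993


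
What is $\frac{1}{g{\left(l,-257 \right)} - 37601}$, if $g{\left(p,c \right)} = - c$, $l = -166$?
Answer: $- \frac{1}{37344} \approx -2.6778 \cdot 10^{-5}$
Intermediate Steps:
$\frac{1}{g{\left(l,-257 \right)} - 37601} = \frac{1}{\left(-1\right) \left(-257\right) - 37601} = \frac{1}{257 - 37601} = \frac{1}{-37344} = - \frac{1}{37344}$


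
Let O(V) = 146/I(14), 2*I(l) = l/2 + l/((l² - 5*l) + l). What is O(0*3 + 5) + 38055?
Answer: 2704825/71 ≈ 38096.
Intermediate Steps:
I(l) = l/4 + l/(2*(l² - 4*l)) (I(l) = (l/2 + l/((l² - 5*l) + l))/2 = (l*(½) + l/(l² - 4*l))/2 = (l/2 + l/(l² - 4*l))/2 = l/4 + l/(2*(l² - 4*l)))
O(V) = 2920/71 (O(V) = 146/(((2 + 14² - 4*14)/(4*(-4 + 14)))) = 146/(((¼)*(2 + 196 - 56)/10)) = 146/(((¼)*(⅒)*142)) = 146/(71/20) = 146*(20/71) = 2920/71)
O(0*3 + 5) + 38055 = 2920/71 + 38055 = 2704825/71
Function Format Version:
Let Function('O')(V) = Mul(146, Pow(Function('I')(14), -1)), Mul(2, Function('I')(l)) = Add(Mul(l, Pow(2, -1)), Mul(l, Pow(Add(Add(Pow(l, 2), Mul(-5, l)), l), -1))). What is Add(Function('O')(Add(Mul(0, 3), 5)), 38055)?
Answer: Rational(2704825, 71) ≈ 38096.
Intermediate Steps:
Function('I')(l) = Add(Mul(Rational(1, 4), l), Mul(Rational(1, 2), l, Pow(Add(Pow(l, 2), Mul(-4, l)), -1))) (Function('I')(l) = Mul(Rational(1, 2), Add(Mul(l, Pow(2, -1)), Mul(l, Pow(Add(Add(Pow(l, 2), Mul(-5, l)), l), -1)))) = Mul(Rational(1, 2), Add(Mul(l, Rational(1, 2)), Mul(l, Pow(Add(Pow(l, 2), Mul(-4, l)), -1)))) = Mul(Rational(1, 2), Add(Mul(Rational(1, 2), l), Mul(l, Pow(Add(Pow(l, 2), Mul(-4, l)), -1)))) = Add(Mul(Rational(1, 4), l), Mul(Rational(1, 2), l, Pow(Add(Pow(l, 2), Mul(-4, l)), -1))))
Function('O')(V) = Rational(2920, 71) (Function('O')(V) = Mul(146, Pow(Mul(Rational(1, 4), Pow(Add(-4, 14), -1), Add(2, Pow(14, 2), Mul(-4, 14))), -1)) = Mul(146, Pow(Mul(Rational(1, 4), Pow(10, -1), Add(2, 196, -56)), -1)) = Mul(146, Pow(Mul(Rational(1, 4), Rational(1, 10), 142), -1)) = Mul(146, Pow(Rational(71, 20), -1)) = Mul(146, Rational(20, 71)) = Rational(2920, 71))
Add(Function('O')(Add(Mul(0, 3), 5)), 38055) = Add(Rational(2920, 71), 38055) = Rational(2704825, 71)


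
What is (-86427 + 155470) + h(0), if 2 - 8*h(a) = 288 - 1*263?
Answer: 552321/8 ≈ 69040.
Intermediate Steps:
h(a) = -23/8 (h(a) = ¼ - (288 - 1*263)/8 = ¼ - (288 - 263)/8 = ¼ - ⅛*25 = ¼ - 25/8 = -23/8)
(-86427 + 155470) + h(0) = (-86427 + 155470) - 23/8 = 69043 - 23/8 = 552321/8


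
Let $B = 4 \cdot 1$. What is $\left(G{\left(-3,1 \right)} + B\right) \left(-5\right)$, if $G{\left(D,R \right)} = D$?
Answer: $-5$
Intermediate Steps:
$B = 4$
$\left(G{\left(-3,1 \right)} + B\right) \left(-5\right) = \left(-3 + 4\right) \left(-5\right) = 1 \left(-5\right) = -5$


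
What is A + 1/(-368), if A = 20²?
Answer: 147199/368 ≈ 400.00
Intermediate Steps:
A = 400
A + 1/(-368) = 400 + 1/(-368) = 400 - 1/368 = 147199/368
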